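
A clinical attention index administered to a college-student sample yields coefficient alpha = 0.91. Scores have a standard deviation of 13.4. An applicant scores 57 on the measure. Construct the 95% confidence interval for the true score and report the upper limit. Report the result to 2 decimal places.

SEM = 13.4000×√(1 − 0.9100) ≈ 4.0200
Half-width = 1.96×4.0200 ≈ 7.8792
Upper bound: 57 + 7.8792 = 64.8792

64.88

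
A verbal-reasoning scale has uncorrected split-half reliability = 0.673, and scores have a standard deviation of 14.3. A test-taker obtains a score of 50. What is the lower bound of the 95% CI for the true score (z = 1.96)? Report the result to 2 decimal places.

Full-length reliability (Spearman-Brown) = 2(0.673)/(1+0.673) ≈ 0.805
SEM = 14.300*√(1 − 0.805) ≈ 6.322
1.96 * SEM ≈ 12.391
Lower limit = 50 − 12.391 ≈ 37.609

37.61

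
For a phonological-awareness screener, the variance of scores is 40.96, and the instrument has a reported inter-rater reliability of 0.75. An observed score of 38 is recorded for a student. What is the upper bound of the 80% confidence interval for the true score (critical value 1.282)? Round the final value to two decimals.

SD = √40.96 = 6.40000
SEM = 6.40000 × √(1 − 0.75000) = 6.40000 × √0.25000 ≈ 6.40000 × 0.50000 ≈ 3.20000
Margin = 1.282 × 3.20000 ≈ 4.10240
Upper bound: 38 + 4.10240 = 42.10240

42.10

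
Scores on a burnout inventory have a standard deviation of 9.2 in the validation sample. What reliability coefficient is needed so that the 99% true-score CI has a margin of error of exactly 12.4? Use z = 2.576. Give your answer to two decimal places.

0.73

SEM needed = half-width / z = 12.4/2.576 ≈ 4.814
Required reliability = 1 − (SEM/SD)² = 1 − 0.274 ≈ 0.726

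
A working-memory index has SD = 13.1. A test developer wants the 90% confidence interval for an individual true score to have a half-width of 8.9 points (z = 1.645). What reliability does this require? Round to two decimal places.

Required SEM = 8.9 / 1.645 ≈ 5.4103
r = 1 − (5.4103/13.1)² ≈ 1 − 0.1706 ≈ 0.8294

0.83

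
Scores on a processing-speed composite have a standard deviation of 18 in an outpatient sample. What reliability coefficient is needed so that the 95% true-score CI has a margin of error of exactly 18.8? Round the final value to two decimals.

Required SEM = 18.8 / 1.96 ≃ 9.592
r = 1 − (SEM / SD)² = 1 − (9.592 / 18)² ≃ 1 − 0.284 ≃ 0.716

0.72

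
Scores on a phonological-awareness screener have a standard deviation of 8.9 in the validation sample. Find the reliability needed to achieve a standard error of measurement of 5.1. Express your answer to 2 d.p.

Required reliability = 1 − (SEM/SD)² = 1 − 0.328 ≈ 0.672

0.67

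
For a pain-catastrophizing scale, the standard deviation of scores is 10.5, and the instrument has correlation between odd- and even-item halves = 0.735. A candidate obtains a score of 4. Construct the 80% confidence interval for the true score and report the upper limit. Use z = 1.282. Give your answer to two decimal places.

9.26

Spearman-Brown: r = 2(0.735) / (1 + 0.735) = 1.470 / 1.735 ≈ 0.847
SEM = 10.500 * √(1 − 0.847) = 10.500 * √0.153 ≈ 10.500 * 0.391 ≈ 4.104
Half-width = 1.282*4.104 ≈ 5.261
Upper bound: 4 + 5.261 = 9.261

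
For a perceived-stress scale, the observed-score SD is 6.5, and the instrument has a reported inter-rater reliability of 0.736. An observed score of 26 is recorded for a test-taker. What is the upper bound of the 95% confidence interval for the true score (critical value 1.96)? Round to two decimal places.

SEM = 6.500 × √(1 − 0.736) = 6.500 × √0.264 ≈ 6.500 × 0.514 ≈ 3.340
Half-width = 1.96×3.340 ≈ 6.546
Upper bound: 26 + 6.546 = 32.546

32.55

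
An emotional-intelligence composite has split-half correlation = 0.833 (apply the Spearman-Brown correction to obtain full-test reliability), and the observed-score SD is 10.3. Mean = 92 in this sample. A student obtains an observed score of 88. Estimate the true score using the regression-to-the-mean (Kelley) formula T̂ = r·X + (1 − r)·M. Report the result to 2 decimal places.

88.36

Full-length reliability (Spearman-Brown) = 2(0.833)/(1+0.833) ≈ 0.909
T̂ = r·X + (1 − r)·M = 0.909×88 + 0.091×92 ≈ 79.983 + 8.382 ≈ 88.364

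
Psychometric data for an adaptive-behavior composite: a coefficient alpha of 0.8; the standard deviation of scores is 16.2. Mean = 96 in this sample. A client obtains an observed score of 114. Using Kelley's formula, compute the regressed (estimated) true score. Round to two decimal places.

110.40

Estimated true score = 0.8000×114 + (1 − 0.8000)×96 ≈ 110.4000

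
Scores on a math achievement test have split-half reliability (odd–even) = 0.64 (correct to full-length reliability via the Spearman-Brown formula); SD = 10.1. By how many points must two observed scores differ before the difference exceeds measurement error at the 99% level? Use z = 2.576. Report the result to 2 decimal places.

r_full = 2·0.64 / (1 + 0.64) ≈ 0.7805
The standard error of measurement is 10.1000*√(1 − 0.7805) ≈ 10.1000*0.4685 ≈ 4.7321.
SE_diff = SEM * √2 ≈ 4.7321 * 1.4142 ≈ 6.6922
Minimum reliable difference = 2.576 * SE_diff ≈ 2.576 * 6.6922 ≈ 17.2390

17.24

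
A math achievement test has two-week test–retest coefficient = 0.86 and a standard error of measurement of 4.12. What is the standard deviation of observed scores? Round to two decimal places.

SD = SEM / √(1 − r) = 4.12 / √0.1400 ≈ 4.12 / 0.3742 ≈ 11.0112

11.01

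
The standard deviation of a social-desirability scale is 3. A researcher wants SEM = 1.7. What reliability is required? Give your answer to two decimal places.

Required reliability = 1 − (SEM/SD)² = 1 − 0.3211 ≈ 0.6789

0.68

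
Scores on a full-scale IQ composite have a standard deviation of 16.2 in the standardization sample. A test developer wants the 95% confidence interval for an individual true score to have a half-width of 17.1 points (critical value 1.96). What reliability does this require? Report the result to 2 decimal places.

0.71

SEM needed = half-width / z = 17.1/1.96 ≈ 8.724
r = 1 − (SEM / SD)² = 1 − (8.724 / 16.2)² ≈ 1 − 0.290 ≈ 0.710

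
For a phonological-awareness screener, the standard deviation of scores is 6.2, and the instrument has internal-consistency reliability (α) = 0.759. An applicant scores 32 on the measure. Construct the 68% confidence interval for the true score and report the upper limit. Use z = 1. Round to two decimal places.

35.04

SEM = 6.200*√(1 − 0.759) ≈ 3.044
1 * SEM ≈ 3.044
Upper bound: 32 + 3.044 = 35.044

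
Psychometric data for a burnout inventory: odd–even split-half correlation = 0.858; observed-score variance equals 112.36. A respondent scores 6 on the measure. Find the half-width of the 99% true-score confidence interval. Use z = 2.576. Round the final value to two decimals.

SD = √112.36 ≃ 10.6000
r_full = 2·0.858 / (1 + 0.858) ≃ 0.9236
SEM = 10.6000×√(1 − 0.9236) ≃ 2.9304
2.576 × SEM ≃ 7.5487

7.55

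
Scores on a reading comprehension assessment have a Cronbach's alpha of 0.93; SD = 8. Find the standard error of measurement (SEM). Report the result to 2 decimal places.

2.12

SEM = 8.0000 × √(1 − 0.9300) = 8.0000 × √0.0700 ≈ 8.0000 × 0.2646 ≈ 2.1166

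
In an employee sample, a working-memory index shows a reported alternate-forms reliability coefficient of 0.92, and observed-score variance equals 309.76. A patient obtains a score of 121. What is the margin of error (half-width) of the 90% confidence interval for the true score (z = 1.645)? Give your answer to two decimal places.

8.19

σ = 309.76^(1/2) = 17.60000
SEM = 17.60000*√(1 − 0.92000) ≈ 4.97803
1.645 * SEM ≈ 8.18886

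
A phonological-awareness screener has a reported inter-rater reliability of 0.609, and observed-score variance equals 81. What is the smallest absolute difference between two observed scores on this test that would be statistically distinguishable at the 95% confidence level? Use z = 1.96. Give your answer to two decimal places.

σ = 81^(1/2) = 9.00000
SEM = 9.00000×√(1 − 0.60900) ≈ 5.62770
SE_diff = √2 × SEM ≈ 7.95877
Minimum reliable difference = 1.96 × SE_diff ≈ 1.96 × 7.95877 ≈ 15.59919

15.60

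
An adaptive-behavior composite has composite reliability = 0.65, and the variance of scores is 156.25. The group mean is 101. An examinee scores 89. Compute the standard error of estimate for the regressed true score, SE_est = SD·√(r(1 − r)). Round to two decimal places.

5.96

σ = 156.25^(1/2) = 12.500
SE_est = SD * √(r(1 − r)) = 12.500 * √0.227 ≃ 12.500 * 0.477 ≃ 5.962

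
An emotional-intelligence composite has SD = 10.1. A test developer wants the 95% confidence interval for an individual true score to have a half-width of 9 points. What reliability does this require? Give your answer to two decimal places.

0.79

Required SEM = 9 / 1.96 ≃ 4.5918
Required reliability = 1 − (SEM/SD)² = 1 − 0.2067 ≃ 0.7933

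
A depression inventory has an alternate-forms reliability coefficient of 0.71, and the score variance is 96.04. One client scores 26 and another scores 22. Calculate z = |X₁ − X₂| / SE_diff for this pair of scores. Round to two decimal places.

0.54

SD = √96.04 = 9.8000
SEM = 9.8000 × √(1 − 0.7100) = 9.8000 × √0.2900 ≈ 9.8000 × 0.5385 ≈ 5.2775
Standard error of the difference = 5.2775·√2 ≈ 7.4635
z = |26 − 22| / 7.4635 = 4 / 7.4635 ≈ 0.5359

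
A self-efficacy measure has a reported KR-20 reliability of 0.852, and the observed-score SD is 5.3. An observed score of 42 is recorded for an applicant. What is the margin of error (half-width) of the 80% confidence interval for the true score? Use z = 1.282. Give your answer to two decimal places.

2.61

SEM = 5.30000×√(1 − 0.85200) ≈ 2.03895
Half-width = 1.282×2.03895 ≈ 2.61393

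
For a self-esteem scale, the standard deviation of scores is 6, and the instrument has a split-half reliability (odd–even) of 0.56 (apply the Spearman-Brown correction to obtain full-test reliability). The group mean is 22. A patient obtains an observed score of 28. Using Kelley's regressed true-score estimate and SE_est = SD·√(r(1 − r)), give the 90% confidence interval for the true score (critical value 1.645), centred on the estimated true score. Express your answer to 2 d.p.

Spearman-Brown: r = 2(0.56) / (1 + 0.56) = 1.120 / 1.560 ≈ 0.718
T̂ = 0.718(28) + 0.282(22) ≈ 26.308
SE_est = SD × √(r(1 − r)) = 6.000 × √0.202 ≈ 6.000 × 0.450 ≈ 2.700
CI = 26.308 ± 1.645 × 2.700 → [21.866, 30.749]

[21.87, 30.75]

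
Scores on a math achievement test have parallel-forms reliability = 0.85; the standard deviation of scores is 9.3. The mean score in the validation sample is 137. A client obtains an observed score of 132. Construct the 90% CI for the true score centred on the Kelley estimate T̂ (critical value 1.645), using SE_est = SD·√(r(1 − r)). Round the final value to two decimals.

T̂ = r·X + (1 − r)·M = 0.850×132 + 0.150×137 = 112.200 + 20.550 ≃ 132.750
SE_est = 9.300·√[r(1 − r)] ≃ 3.321
90% CI: 132.750 ± 5.463 ≃ (127.287, 138.213)

[127.29, 138.21]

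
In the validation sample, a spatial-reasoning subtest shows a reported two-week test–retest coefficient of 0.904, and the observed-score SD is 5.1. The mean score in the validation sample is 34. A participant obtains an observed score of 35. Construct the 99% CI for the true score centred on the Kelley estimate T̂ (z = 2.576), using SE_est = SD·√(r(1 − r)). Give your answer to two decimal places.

[31.03, 38.77]

T̂ = r·X + (1 − r)·M = 0.9040*35 + 0.0960*34 = 31.6400 + 3.2640 ≃ 34.9040
SE_est = SD * √(r(1 − r)) = 5.1000 * √0.0868 ≃ 5.1000 * 0.2946 ≃ 1.5024
99% CI: 34.9040 ± 3.8702 ≃ (31.0338, 38.7742)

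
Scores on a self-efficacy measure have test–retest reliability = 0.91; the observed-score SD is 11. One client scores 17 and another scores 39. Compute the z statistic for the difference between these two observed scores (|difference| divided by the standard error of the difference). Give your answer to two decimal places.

The standard error of measurement is 11.0000·√(1 − 0.9100) ≃ 11.0000·0.3000 ≃ 3.3000.
Standard error of the difference = 3.3000·√2 ≃ 4.6669
z = 22 / 4.6669 ≃ 4.7140

4.71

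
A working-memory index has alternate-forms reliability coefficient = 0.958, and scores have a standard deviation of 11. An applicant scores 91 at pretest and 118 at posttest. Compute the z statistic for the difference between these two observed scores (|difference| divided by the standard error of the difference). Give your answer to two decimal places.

8.47

SEM = 11.000*√(1 − 0.958) ≈ 2.254
Standard error of the difference = 2.254·√2 ≈ 3.188
z = |91 − 118| / 3.188 = 27 / 3.188 ≈ 8.469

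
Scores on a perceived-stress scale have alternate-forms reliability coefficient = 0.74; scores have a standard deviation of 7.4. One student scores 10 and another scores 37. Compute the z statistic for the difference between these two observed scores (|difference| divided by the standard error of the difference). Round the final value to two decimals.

5.06

SEM = 7.4000 * √(1 − 0.7400) = 7.4000 * √0.2600 ≈ 7.4000 * 0.5099 ≈ 3.7733
SE_diff = √2 * SEM ≈ 5.3362
z = |10 − 37| / 5.3362 = 27 / 5.3362 ≈ 5.0598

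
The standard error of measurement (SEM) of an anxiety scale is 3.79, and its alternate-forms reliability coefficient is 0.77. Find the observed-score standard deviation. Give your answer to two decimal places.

SD = SEM / √(1 − r) = 3.79 / √0.230 ≈ 3.79 / 0.480 ≈ 7.903

7.90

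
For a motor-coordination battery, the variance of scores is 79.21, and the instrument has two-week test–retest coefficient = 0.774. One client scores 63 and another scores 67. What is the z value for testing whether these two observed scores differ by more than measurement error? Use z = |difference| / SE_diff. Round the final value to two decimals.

0.67

SD = √79.21 = 8.900
SEM = 8.900·√(1 − 0.774) ≈ 4.231
SE_diff = SEM · √2 ≈ 4.231 · 1.414 ≈ 5.984
z = 4 / 5.984 ≈ 0.668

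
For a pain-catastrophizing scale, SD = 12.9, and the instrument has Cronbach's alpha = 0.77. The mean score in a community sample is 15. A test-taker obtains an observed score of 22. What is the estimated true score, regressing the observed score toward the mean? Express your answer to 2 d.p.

T̂ = r·X + (1 − r)·M = 0.77000·22 + 0.23000·15 = 16.94000 + 3.45000 ≈ 20.39000

20.39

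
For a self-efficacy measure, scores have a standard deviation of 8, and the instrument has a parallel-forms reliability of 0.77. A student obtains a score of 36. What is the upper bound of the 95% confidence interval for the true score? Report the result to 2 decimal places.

43.52

SEM = 8.000 * √(1 − 0.770) = 8.000 * √0.230 ≈ 8.000 * 0.480 ≈ 3.837
Margin = 1.96 * 3.837 ≈ 7.520
Upper bound: 36 + 7.520 = 43.520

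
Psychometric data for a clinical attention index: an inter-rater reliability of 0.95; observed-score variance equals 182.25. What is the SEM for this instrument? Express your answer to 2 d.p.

3.02

SD = √182.25 = 13.500
SEM = 13.500 × √(1 − 0.950) = 13.500 × √0.050 ≃ 13.500 × 0.224 ≃ 3.019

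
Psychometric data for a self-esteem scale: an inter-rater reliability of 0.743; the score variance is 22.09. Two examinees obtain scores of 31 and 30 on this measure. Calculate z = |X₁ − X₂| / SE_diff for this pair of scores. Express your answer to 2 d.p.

0.30

SD = √22.09 ≃ 4.700
SEM = 4.700 * √(1 − 0.743) = 4.700 * √0.257 ≃ 4.700 * 0.507 ≃ 2.383
Standard error of the difference = 2.383·√2 ≃ 3.370
z = 1 / 3.370 ≃ 0.297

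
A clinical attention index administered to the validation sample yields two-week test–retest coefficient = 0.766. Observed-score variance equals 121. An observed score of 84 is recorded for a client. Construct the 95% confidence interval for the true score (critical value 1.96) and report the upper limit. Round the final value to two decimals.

SD = √121 = 11.00000
SEM = 11.00000 · √(1 − 0.76600) = 11.00000 · √0.23400 ≃ 11.00000 · 0.48374 ≃ 5.32109
Half-width = 1.96·5.32109 ≃ 10.42934
Upper limit = 84 + 10.42934 ≃ 94.42934

94.43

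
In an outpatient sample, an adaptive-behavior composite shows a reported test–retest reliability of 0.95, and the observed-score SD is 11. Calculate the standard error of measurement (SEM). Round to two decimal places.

2.46

SEM = 11.0000*√(1 − 0.9500) ≃ 2.4597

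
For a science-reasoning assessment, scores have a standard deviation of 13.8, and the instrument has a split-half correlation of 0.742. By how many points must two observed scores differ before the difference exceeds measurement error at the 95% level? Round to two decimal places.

r_full = 2·0.742 / (1 + 0.742) ≃ 0.8519
SEM = 13.8000·√(1 − 0.8519) ≃ 5.3109
SE_diff = √2 · SEM ≃ 7.5107
Smallest detectable difference = 1.96·7.5107 ≃ 14.7210

14.72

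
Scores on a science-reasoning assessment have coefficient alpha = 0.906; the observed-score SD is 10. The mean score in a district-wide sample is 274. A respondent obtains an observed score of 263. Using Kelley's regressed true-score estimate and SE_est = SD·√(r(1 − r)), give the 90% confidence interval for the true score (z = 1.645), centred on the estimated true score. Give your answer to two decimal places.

[259.23, 268.83]

T̂ = r·X + (1 − r)·M = 0.9060*263 + 0.0940*274 = 238.2780 + 25.7560 ≈ 264.0340
SE_est = 10.0000*√(0.9060*0.0940) ≈ 2.9183
CI = 264.0340 ± 1.645 * 2.9183 → [259.2334, 268.8346]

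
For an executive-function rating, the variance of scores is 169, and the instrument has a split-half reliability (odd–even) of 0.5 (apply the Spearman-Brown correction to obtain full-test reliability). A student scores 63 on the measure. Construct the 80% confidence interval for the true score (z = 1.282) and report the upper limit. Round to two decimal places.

72.62

SD = √169 ≃ 13.000
r_full = 2·0.5 / (1 + 0.5) ≃ 0.667
SEM = 13.000 * √(1 − 0.667) = 13.000 * √0.333 ≃ 13.000 * 0.577 ≃ 7.506
Half-width = 1.282*7.506 ≃ 9.622
Upper bound: 63 + 9.622 = 72.622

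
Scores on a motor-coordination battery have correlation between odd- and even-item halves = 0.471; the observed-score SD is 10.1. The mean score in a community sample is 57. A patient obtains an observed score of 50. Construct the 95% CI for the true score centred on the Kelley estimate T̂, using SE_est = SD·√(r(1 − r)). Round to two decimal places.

Spearman-Brown: r = 2(0.471) / (1 + 0.471) = 0.9420 / 1.4710 ≃ 0.6404
T̂ = 0.6404(50) + 0.3596(57) ≃ 52.5173
SE_est = 10.1000×√(0.6404×0.3596) ≃ 4.8469
CI = 52.5173 ± 1.96 × 4.8469 → [43.0175, 62.0172]

[43.02, 62.02]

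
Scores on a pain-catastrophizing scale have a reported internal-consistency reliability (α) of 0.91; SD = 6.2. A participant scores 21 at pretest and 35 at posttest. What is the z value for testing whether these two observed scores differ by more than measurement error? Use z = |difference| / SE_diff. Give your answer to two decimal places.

5.32

SEM = 6.200*√(1 − 0.910) ≈ 1.860
SE_diff = SEM * √2 ≈ 1.860 * 1.414 ≈ 2.630
z = 14 / 2.630 ≈ 5.322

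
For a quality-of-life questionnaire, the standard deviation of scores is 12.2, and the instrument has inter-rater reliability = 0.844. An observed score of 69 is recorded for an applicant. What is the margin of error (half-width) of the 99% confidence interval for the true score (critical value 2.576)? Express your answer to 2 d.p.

The standard error of measurement is 12.200*√(1 − 0.844) ≃ 12.200*0.395 ≃ 4.819.
Margin = 2.576 * 4.819 ≃ 12.413

12.41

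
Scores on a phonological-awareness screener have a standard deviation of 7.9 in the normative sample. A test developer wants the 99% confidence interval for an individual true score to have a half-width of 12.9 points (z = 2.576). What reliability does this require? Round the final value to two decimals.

0.60

Required SEM = 12.9 / 2.576 ≈ 5.0078
r = 1 − (SEM / SD)² = 1 − (5.0078 / 7.9)² ≈ 1 − 0.4018 ≈ 0.5982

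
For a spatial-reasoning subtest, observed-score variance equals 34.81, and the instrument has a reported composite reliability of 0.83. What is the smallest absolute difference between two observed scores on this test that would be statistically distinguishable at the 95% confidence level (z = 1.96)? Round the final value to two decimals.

6.74

SD = √34.81 = 5.9000
SEM = 5.9000*√(1 − 0.8300) ≈ 2.4326
SE_diff = √2 * SEM ≈ 3.4403
Minimum reliable difference = 1.96 * SE_diff ≈ 1.96 * 3.4403 ≈ 6.7429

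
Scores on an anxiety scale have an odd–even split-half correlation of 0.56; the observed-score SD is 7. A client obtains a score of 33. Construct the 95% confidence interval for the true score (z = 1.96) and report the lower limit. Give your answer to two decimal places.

25.71

Full-length reliability (Spearman-Brown) = 2(0.56)/(1+0.56) ≈ 0.71795
SEM = 7.00000 · √(1 − 0.71795) = 7.00000 · √0.28205 ≈ 7.00000 · 0.53109 ≈ 3.71760
1.96 · SEM ≈ 7.28649
Lower bound: 33 − 7.28649 = 25.71351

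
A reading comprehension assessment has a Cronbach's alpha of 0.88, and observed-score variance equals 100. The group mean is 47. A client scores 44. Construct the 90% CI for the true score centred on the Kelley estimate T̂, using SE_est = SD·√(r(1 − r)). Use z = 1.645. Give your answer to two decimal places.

SD = √100 = 10.00000
T̂ = 0.88000(44) + 0.12000(47) ≈ 44.36000
SE_est = SD · √(r(1 − r)) = 10.00000 · √0.10560 ≈ 10.00000 · 0.32496 ≈ 3.24962
CI = 44.36000 ± 1.645 · 3.24962 → [39.01438, 49.70562]

[39.01, 49.71]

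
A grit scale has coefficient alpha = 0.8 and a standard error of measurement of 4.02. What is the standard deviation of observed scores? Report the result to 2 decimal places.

8.99

SD = 4.02 / √(1 − 0.8) ≈ 8.9890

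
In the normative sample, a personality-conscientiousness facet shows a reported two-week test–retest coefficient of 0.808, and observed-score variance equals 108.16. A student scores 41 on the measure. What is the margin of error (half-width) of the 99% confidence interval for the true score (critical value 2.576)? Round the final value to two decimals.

σ = 108.16^(1/2) = 10.400
The standard error of measurement is 10.400×√(1 − 0.808) ≈ 10.400×0.438 ≈ 4.557.
Margin = 2.576 × 4.557 ≈ 11.739

11.74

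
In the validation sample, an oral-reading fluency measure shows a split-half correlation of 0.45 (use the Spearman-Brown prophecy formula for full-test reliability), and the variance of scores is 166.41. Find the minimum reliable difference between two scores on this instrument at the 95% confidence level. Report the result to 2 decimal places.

22.02

SD = √166.41 = 12.900
r_full = 2·0.45 / (1 + 0.45) ≈ 0.621
The standard error of measurement is 12.900×√(1 − 0.621) ≈ 12.900×0.616 ≈ 7.945.
Standard error of the difference = 7.945·√2 ≈ 11.236
Smallest detectable difference = 1.96×11.236 ≈ 22.022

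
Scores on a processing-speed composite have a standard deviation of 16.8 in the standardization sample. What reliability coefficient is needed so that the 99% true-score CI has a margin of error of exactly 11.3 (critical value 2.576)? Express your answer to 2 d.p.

SEM needed = half-width / z = 11.3/2.576 ≈ 4.387
Required reliability = 1 − (SEM/SD)² = 1 − 0.068 ≈ 0.932

0.93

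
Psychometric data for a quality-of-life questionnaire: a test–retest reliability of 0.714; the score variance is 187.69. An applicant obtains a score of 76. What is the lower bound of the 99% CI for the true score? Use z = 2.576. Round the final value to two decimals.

57.13

σ = 187.69^(1/2) = 13.700
The standard error of measurement is 13.700·√(1 − 0.714) ≈ 13.700·0.535 ≈ 7.327.
Margin = 2.576 · 7.327 ≈ 18.873
Lower limit = 76 − 18.873 ≈ 57.127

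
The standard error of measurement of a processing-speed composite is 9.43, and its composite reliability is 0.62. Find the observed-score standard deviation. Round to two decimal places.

15.30

SD = 9.43 / √(1 − 0.62) ≈ 15.2975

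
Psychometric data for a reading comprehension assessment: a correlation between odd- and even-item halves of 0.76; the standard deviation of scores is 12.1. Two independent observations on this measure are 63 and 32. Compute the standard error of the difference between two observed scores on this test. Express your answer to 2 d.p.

Spearman-Brown: r = 2(0.76) / (1 + 0.76) = 1.520 / 1.760 ≈ 0.864
SEM = 12.100·√(1 − 0.864) ≈ 4.468
SE_diff = √2 · SEM ≈ 6.319

6.32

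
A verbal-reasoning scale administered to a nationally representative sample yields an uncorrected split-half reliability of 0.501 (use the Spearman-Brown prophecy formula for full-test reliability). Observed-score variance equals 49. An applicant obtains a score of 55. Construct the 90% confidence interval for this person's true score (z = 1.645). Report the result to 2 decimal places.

SD = √49 ≈ 7.000
Full-length reliability (Spearman-Brown) = 2(0.501)/(1+0.501) ≈ 0.668
The standard error of measurement is 7.000·√(1 − 0.668) ≈ 7.000·0.577 ≈ 4.036.
Half-width = 1.645·4.036 ≈ 6.639
Interval: (48.361, 61.639)

[48.36, 61.64]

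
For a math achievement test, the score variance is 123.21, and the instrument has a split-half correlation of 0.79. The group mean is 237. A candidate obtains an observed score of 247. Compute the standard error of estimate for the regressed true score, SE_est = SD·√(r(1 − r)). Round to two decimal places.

3.57

SD = √123.21 ≈ 11.100
r_full = 2·0.79 / (1 + 0.79) ≈ 0.883
SE_est = SD · √(r(1 − r)) = 11.100 · √0.104 ≈ 11.100 · 0.322 ≈ 3.572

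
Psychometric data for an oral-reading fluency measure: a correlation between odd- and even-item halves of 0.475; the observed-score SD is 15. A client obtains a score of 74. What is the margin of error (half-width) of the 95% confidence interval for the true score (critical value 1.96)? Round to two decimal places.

17.54

Full-length reliability (Spearman-Brown) = 2(0.475)/(1+0.475) ≈ 0.6441
SEM = 15.0000 × √(1 − 0.6441) = 15.0000 × √0.3559 ≈ 15.0000 × 0.5966 ≈ 8.9490
1.96 × SEM ≈ 17.5401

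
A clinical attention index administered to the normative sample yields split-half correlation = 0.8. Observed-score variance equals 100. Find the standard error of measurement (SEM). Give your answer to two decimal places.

SD = √100 ≈ 10.0000
r_full = 2·0.8 / (1 + 0.8) ≈ 0.8889
SEM = 10.0000 * √(1 − 0.8889) = 10.0000 * √0.1111 ≈ 10.0000 * 0.3333 ≈ 3.3333

3.33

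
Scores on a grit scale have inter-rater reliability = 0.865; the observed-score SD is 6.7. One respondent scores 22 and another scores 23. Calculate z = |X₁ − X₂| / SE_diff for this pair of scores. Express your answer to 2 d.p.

SEM = 6.700*√(1 − 0.865) ≈ 2.462
SE_diff = √2 * SEM ≈ 3.481
z = |22 − 23| / 3.481 = 1 / 3.481 ≈ 0.287

0.29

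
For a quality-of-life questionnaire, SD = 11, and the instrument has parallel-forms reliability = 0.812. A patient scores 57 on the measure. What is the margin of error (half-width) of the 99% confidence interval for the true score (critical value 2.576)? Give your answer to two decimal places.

12.29

SEM = 11.0000*√(1 − 0.8120) ≈ 4.7695
Margin = 2.576 * 4.7695 ≈ 12.2862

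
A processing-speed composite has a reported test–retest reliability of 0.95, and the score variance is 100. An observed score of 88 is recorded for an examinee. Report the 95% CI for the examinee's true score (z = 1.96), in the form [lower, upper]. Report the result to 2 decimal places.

SD = √100 = 10.000
SEM = 10.000 × √(1 − 0.950) = 10.000 × √0.050 ≈ 10.000 × 0.224 ≈ 2.236
Margin = 1.96 × 2.236 ≈ 4.383
CI = 88 ± 4.383 → [83.617, 92.383]

[83.62, 92.38]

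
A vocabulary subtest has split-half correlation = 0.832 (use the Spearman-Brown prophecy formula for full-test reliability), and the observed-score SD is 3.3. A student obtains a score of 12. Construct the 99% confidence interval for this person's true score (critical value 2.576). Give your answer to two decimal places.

[9.43, 14.57]

Full-length reliability (Spearman-Brown) = 2(0.832)/(1+0.832) ≈ 0.908
The standard error of measurement is 3.300×√(1 − 0.908) ≈ 3.300×0.303 ≈ 0.999.
Margin = 2.576 × 0.999 ≈ 2.574
99% CI: 12 ± 2.574 = [9.426, 14.574]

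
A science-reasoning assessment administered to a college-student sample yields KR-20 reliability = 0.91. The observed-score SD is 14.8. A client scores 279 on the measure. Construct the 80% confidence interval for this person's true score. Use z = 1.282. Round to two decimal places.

[273.31, 284.69]

SEM = 14.800 × √(1 − 0.910) = 14.800 × √0.090 ≈ 14.800 × 0.300 ≈ 4.440
Half-width = 1.282×4.440 ≈ 5.692
80% CI: 279 ± 5.692 = [273.308, 284.692]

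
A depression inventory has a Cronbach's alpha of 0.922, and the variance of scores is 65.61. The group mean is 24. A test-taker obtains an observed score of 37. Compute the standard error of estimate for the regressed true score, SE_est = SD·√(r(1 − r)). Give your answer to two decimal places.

σ = 65.61^(1/2) = 8.1000
SE_est = 8.1000·√[r(1 − r)] ≈ 2.1722

2.17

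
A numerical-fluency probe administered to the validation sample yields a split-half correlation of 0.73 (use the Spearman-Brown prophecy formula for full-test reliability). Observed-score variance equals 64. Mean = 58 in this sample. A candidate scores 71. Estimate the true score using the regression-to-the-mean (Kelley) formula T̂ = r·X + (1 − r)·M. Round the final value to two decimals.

68.97

Full-length reliability (Spearman-Brown) = 2(0.73)/(1+0.73) ≈ 0.844
T̂ = r·X + (1 − r)·M = 0.844×71 + 0.156×58 ≈ 59.919 + 9.052 ≈ 68.971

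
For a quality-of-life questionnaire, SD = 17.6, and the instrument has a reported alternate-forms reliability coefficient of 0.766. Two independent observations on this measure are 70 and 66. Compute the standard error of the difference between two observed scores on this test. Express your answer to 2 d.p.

12.04

SEM = 17.6000 · √(1 − 0.7660) = 17.6000 · √0.2340 ≈ 17.6000 · 0.4837 ≈ 8.5137
Standard error of the difference = 8.5137·√2 ≈ 12.0403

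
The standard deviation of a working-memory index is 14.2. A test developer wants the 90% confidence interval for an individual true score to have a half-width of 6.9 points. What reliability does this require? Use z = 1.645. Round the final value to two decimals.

SEM needed = half-width / z = 6.9/1.645 ≃ 4.1945
r = 1 − (SEM / SD)² = 1 − (4.1945 / 14.2)² ≃ 1 − 0.0873 ≃ 0.9127

0.91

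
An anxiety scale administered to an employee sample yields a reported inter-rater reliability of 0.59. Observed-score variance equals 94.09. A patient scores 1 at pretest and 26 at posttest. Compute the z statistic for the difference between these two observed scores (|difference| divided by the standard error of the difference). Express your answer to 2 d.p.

SD = √94.09 ≈ 9.700
SEM = 9.700*√(1 − 0.590) ≈ 6.211
SE_diff = SEM * √2 ≈ 6.211 * 1.414 ≈ 8.784
z = 25 / 8.784 ≈ 2.846

2.85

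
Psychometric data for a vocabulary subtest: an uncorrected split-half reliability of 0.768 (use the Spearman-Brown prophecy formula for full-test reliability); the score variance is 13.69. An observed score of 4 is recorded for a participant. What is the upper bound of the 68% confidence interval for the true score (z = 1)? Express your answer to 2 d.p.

SD = √13.69 = 3.700
Full-length reliability (Spearman-Brown) = 2(0.768)/(1+0.768) ≈ 0.869
SEM = 3.700 × √(1 − 0.869) = 3.700 × √0.131 ≈ 3.700 × 0.362 ≈ 1.340
Margin = 1 × 1.340 ≈ 1.340
Upper limit = 4 + 1.340 ≈ 5.340

5.34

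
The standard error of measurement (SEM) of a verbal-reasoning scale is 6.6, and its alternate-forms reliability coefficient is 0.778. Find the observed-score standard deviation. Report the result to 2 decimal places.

SD = SEM / √(1 − r) = 6.6 / √0.222 ≈ 6.6 / 0.471 ≈ 14.008

14.01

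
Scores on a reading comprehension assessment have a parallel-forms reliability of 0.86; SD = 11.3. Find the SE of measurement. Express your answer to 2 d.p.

4.23

SEM = 11.30000*√(1 − 0.86000) ≈ 4.22807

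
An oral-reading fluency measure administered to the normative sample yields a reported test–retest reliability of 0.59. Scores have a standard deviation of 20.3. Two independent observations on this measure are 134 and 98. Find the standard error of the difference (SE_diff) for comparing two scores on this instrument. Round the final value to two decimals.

18.38

SEM = 20.300 * √(1 − 0.590) = 20.300 * √0.410 ≈ 20.300 * 0.640 ≈ 12.998
Standard error of the difference = 12.998·√2 ≈ 18.382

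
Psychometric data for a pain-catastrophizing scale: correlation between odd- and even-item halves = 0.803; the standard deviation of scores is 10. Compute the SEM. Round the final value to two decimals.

Full-length reliability (Spearman-Brown) = 2(0.803)/(1+0.803) ≈ 0.89074
The standard error of measurement is 10.00000·√(1 − 0.89074) ≈ 10.00000·0.33055 ≈ 3.30549.

3.31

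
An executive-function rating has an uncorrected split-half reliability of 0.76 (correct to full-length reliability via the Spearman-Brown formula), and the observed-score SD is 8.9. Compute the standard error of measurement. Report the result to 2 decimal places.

r_full = 2·0.76 / (1 + 0.76) ≃ 0.86364
SEM = 8.90000*√(1 − 0.86364) ≃ 3.28654

3.29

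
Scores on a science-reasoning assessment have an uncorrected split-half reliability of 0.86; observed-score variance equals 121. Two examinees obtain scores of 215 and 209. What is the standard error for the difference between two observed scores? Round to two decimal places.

SD = √121 = 11.000
Full-length reliability (Spearman-Brown) = 2(0.86)/(1+0.86) ≈ 0.925
SEM = 11.000×√(1 − 0.925) ≈ 3.018
SE_diff = SEM × √2 ≈ 3.018 × 1.414 ≈ 4.268

4.27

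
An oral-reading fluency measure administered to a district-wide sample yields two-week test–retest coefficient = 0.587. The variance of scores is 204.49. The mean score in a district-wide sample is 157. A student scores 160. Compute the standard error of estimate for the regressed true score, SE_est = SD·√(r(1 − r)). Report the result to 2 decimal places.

7.04

SD = √204.49 = 14.3000
SE_est = SD * √(r(1 − r)) = 14.3000 * √0.2424 ≈ 14.3000 * 0.4924 ≈ 7.0409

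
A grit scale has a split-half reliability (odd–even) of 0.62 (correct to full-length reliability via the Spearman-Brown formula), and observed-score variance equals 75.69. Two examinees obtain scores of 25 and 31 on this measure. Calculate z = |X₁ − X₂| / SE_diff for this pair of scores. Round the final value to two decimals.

SD = √75.69 ≈ 8.700
Spearman-Brown: r = 2(0.62) / (1 + 0.62) = 1.240 / 1.620 ≈ 0.765
SEM = 8.700 · √(1 − 0.765) = 8.700 · √0.235 ≈ 8.700 · 0.484 ≈ 4.214
Standard error of the difference = 4.214·√2 ≈ 5.959
z = 6 / 5.959 ≈ 1.007

1.01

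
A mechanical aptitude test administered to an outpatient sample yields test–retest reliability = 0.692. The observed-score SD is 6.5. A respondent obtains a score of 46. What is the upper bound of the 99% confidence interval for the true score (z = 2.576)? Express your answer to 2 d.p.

55.29

SEM = 6.500*√(1 − 0.692) ≈ 3.607
2.576 * SEM ≈ 9.293
Upper bound: 46 + 9.293 = 55.293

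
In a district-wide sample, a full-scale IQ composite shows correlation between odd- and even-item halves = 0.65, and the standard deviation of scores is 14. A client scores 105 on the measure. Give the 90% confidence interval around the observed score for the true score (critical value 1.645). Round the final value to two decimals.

r_full = 2·0.65 / (1 + 0.65) ≃ 0.7879
SEM = 14.0000 · √(1 − 0.7879) = 14.0000 · √0.2121 ≃ 14.0000 · 0.4606 ≃ 6.4479
Half-width = 1.645·6.4479 ≃ 10.6068
CI = 105 ± 10.6068 → [94.3932, 115.6068]

[94.39, 115.61]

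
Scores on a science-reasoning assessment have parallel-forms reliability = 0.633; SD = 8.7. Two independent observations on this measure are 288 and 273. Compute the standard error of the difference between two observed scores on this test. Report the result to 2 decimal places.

The standard error of measurement is 8.7000×√(1 − 0.6330) ≈ 8.7000×0.6058 ≈ 5.2705.
SE_diff = SEM × √2 ≈ 5.2705 × 1.4142 ≈ 7.4536

7.45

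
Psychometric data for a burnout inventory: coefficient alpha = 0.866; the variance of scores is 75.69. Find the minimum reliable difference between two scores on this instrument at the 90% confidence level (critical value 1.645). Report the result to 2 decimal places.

SD = √75.69 = 8.700
SEM = 8.700 × √(1 − 0.866) = 8.700 × √0.134 ≈ 8.700 × 0.366 ≈ 3.185
Standard error of the difference = 3.185·√2 ≈ 4.504
Minimum reliable difference = 1.645 × SE_diff ≈ 1.645 × 4.504 ≈ 7.409

7.41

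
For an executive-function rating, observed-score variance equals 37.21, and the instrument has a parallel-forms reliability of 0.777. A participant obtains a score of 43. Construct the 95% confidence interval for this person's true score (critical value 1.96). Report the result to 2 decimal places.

SD = √37.21 ≈ 6.100
SEM = 6.100 × √(1 − 0.777) = 6.100 × √0.223 ≈ 6.100 × 0.472 ≈ 2.881
1.96 × SEM ≈ 5.646
95% CI: 43 ± 5.646 = [37.354, 48.646]

[37.35, 48.65]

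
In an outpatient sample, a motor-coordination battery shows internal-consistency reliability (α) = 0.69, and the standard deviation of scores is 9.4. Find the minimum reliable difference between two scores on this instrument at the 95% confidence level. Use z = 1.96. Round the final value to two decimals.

14.51

SEM = 9.400 · √(1 − 0.690) = 9.400 · √0.310 ≈ 9.400 · 0.557 ≈ 5.234
Standard error of the difference = 5.234·√2 ≈ 7.402
Minimum reliable difference = 1.96 · SE_diff ≈ 1.96 · 7.402 ≈ 14.507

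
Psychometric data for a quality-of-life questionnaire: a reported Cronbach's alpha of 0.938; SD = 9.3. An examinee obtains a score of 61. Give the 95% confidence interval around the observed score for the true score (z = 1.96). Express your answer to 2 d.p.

SEM = 9.300 * √(1 − 0.938) = 9.300 * √0.062 ≈ 9.300 * 0.249 ≈ 2.316
Margin = 1.96 * 2.316 ≈ 4.539
95% CI: 61 ± 4.539 = [56.461, 65.539]

[56.46, 65.54]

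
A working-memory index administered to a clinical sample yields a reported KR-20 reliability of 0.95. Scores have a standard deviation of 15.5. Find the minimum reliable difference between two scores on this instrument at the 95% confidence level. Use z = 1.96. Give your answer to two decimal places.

SEM = 15.5000·√(1 − 0.9500) ≃ 3.4659
Standard error of the difference = 3.4659·√2 ≃ 4.9015
Smallest detectable difference = 1.96·4.9015 ≃ 9.6070

9.61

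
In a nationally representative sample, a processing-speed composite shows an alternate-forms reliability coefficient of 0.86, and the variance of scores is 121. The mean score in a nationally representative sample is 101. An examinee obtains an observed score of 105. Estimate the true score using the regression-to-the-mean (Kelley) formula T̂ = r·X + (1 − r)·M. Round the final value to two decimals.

104.44

T̂ = r·X + (1 − r)·M = 0.8600×105 + 0.1400×101 = 90.3000 + 14.1400 ≈ 104.4400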